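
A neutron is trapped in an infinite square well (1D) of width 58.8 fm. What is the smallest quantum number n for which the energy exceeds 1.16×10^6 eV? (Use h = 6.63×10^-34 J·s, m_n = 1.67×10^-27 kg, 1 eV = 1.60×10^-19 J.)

n = 5

E_1 = h²/(8m_nL²) = 9.516×10^-15 J = 5.948×10^4 eV.
Need n² > 1.16×10^6/5.948×10^4 = 19.50, i.e. n > 4.416.
The smallest integer satisfying this is n = 5.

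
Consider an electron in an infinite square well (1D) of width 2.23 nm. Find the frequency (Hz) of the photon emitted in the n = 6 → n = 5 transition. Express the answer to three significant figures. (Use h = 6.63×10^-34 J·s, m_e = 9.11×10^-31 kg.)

E_1 = h²/(8m_eL²) = 1.213×10^-20 J and ΔE = (6² − 5²)E_1 = 1.334×10^-19 J.
f = ΔE/h = 1.334×10^-19/6.63×10^-34 = 2.01×10^14 Hz.

f = 2.01×10^14 Hz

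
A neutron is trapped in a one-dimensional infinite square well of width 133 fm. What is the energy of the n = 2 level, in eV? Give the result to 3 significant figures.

For an infinite well E_n = n²h²/(8m_nL²), so E_1 = h²/(8m_nL²) = (6.626×10^-34)²/(8·1.675×10^-27·(1.33×10^-13 m)²) = 1.852×10^-15 J.
Then E_2 = 2²·E_1 = 4·1.852×10^-15 J = 7.408×10^-15 J.
Converting, E_2 = 7.408×10^-15 J / (1.602×10^-19 J/eV) = 4.62×10^4 eV.

E_2 = 4.62×10^4 eV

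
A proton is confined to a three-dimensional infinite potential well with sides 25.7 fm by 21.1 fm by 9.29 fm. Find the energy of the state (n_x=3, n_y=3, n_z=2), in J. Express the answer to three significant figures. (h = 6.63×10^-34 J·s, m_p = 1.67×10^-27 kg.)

For a 3D rectangular well E = (h²/8m_p)·Σ n_i²/L_i² = (6.63×10^-34)²/(8·1.67×10^-27) · [3²/(25.7 fm)² + 3²/(21.1 fm)² + 2²/(9.29 fm)²].
Evaluating gives E = 2.64×10^-12 J.

E = 2.64×10^-12 J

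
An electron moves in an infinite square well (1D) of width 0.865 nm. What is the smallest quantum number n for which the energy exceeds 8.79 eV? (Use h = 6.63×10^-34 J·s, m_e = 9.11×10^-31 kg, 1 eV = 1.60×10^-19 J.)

E_1 = h²/(8m_eL²) = 8.061×10^-20 J = 0.5038 eV.
Need n² > 8.79/0.5038 = 17.45, i.e. n > 4.177.
The smallest integer satisfying this is n = 5.

n = 5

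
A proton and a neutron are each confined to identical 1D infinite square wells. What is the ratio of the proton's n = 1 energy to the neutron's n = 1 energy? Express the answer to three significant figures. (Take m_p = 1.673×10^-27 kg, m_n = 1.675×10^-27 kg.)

1.00

E_n ∝ 1/m at fixed n and L, so the ratio is m_n/m_p = 1.675×10^-27/1.673×10^-27 = 1.00.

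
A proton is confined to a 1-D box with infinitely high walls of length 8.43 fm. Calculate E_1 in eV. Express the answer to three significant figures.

E_1 = 2.88×10^6 eV

For an infinite well E_n = n²h²/(8m_pL²), so E_1 = h²/(8m_pL²) = (6.626×10^-34)²/(8·1.673×10^-27·(8.43×10^-15 m)²) = 4.616×10^-13 J.
Converting, E_1 = 4.616×10^-13 J / (1.602×10^-19 J/eV) = 2.88×10^6 eV.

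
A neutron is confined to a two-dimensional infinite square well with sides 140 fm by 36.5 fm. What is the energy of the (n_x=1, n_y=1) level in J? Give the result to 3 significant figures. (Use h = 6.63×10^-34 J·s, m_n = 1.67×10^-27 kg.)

For a 2D rectangular well E = (h²/8m_n)·Σ n_i²/L_i² = (6.63×10^-34)²/(8·1.67×10^-27) · [1²/(140 fm)² + 1²/(36.5 fm)²].
Evaluating gives E = 2.64×10^-14 J.

E = 2.64×10^-14 J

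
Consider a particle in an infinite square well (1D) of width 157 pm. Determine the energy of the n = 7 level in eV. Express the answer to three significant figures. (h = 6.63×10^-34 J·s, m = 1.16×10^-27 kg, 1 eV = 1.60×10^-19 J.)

For an infinite well E_n = n²h²/(8mL²), so E_1 = h²/(8mL²) = (6.63×10^-34)²/(8·1.16×10^-27·(1.57×10^-10 m)²) = 1.922×10^-21 J.
Then E_7 = 7²·E_1 = 49·1.922×10^-21 J = 9.418×10^-20 J.
Converting, E_7 = 9.418×10^-20 J / (1.60×10^-19 J/eV) = 0.589 eV.

E_7 = 0.589 eV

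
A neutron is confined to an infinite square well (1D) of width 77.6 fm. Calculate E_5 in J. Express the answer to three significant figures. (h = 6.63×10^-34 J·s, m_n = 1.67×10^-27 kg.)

E_5 = 1.37×10^-13 J

For an infinite well E_n = n²h²/(8m_nL²), so E_1 = h²/(8m_nL²) = (6.63×10^-34)²/(8·1.67×10^-27·(7.76×10^-14 m)²) = 5.464×10^-15 J.
Then E_5 = 5²·E_1 = 25·5.464×10^-15 J = 1.37×10^-13 J.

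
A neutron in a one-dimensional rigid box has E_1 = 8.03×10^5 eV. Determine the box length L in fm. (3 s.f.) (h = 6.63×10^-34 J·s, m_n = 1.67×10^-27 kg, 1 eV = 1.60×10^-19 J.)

From E_n = n²h²/(8m_nL²), L = n·h/√(8m_nE_n).
E_1 = 8.03×10^5 eV = 1.285×10^-13 J, so L = 1·6.63×10^-34/√(8·1.67×10^-27·1.285×10^-13) = 1.60×10^-14 m = 16.0 fm.

L = 16.0 fm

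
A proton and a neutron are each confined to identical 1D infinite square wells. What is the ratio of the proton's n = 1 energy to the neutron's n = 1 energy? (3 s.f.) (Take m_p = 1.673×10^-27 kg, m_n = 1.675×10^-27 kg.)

E_n ∝ 1/m at fixed n and L, so the ratio is m_n/m_p = 1.675×10^-27/1.673×10^-27 = 1.00.

1.00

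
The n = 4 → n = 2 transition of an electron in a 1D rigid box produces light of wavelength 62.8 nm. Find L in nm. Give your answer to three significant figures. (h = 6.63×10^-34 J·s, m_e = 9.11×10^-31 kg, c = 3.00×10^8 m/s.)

L = 0.478 nm

The photon carries ΔE = hc/λ = 6.63×10^-34·3.00×10^8/6.28×10^-8 m = 3.167×10^-18 J.
Since ΔE = (4² − 2²)E_1, E_1 = 2.639×10^-19 J, and L = h/√(8m_eE_1) = 4.78×10^-10 m = 0.478 nm.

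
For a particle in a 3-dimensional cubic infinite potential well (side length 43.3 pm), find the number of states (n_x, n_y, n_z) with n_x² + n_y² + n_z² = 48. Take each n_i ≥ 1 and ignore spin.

degeneracy = 1

The level has n_x² + n_y² + n_z² = 48. The ordered positive-integer solutions are (4, 4, 4).
That gives 1 state.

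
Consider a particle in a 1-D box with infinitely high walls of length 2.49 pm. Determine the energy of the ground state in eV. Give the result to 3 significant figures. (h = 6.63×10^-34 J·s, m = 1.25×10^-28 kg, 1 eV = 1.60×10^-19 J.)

For an infinite well E_n = n²h²/(8mL²), so E_1 = h²/(8mL²) = (6.63×10^-34)²/(8·1.25×10^-28·(2.49×10^-12 m)²) = 7.090×10^-17 J.
Converting, E_1 = 7.090×10^-17 J / (1.60×10^-19 J/eV) = 443 eV.

E_1 = 443 eV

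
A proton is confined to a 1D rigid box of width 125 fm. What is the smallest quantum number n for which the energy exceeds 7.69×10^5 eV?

n = 8

E_1 = h²/(8m_pL²) = 2.099×10^-15 J = 1.310×10^4 eV.
Need n² > 7.69×10^5/1.310×10^4 = 58.70, i.e. n > 7.662.
The smallest integer satisfying this is n = 8.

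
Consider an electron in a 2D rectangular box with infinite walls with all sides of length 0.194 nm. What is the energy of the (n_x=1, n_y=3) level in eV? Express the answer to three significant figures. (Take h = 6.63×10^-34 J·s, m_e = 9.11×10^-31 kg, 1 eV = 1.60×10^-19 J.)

E = 100 eV

For a 2D rectangular well E = (h²/8m_e)·Σ n_i²/L_i² = (6.63×10^-34)²/(8·9.11×10^-31) · [1²/(0.194 nm)² + 3²/(0.194 nm)²].
Evaluating gives E = 1.603×10^-17 J = 100 eV.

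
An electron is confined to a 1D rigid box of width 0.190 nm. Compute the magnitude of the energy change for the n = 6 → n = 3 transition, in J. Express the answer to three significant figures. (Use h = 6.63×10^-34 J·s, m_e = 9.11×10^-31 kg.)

E_1 = h²/(8m_eL²) = 1.671×10^-18 J.
|ΔE| = |6² − 3²|·E_1 = 27·1.671×10^-18 J = 4.51×10^-17 J.

|ΔE| = 4.51×10^-17 J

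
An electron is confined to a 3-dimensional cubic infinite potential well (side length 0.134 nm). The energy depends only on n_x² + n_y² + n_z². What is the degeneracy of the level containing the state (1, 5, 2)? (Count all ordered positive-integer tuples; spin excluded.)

degeneracy = 6

The level has n_x² + n_y² + n_z² = 30. The ordered positive-integer solutions are (1, 2, 5), (1, 5, 2), (2, 1, 5), (2, 5, 1), (5, 1, 2), (5, 2, 1).
That gives 6 states.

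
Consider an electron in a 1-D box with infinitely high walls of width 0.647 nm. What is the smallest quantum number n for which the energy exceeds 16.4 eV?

n = 5

E_1 = h²/(8m_eL²) = 1.439×10^-19 J = 0.8983 eV.
Need n² > 16.4/0.8983 = 18.26, i.e. n > 4.273.
The smallest integer satisfying this is n = 5.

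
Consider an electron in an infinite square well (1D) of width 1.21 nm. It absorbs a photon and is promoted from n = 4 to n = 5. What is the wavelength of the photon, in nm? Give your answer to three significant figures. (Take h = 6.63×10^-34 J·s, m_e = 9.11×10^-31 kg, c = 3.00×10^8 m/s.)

E_1 = h²/(8m_eL²) = 4.120×10^-20 J, so ΔE = (5² − 4²)E_1 = 3.708×10^-19 J.
λ = hc/ΔE = (6.63×10^-34·3.00×10^8)/3.708×10^-19 = 5.36×10^-7 m = 536 nm.

λ = 536 nm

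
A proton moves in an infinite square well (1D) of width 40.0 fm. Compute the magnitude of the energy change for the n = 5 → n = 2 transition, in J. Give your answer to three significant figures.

|ΔE| = 4.31×10^-13 J

E_1 = h²/(8m_pL²) = 2.050×10^-14 J.
|ΔE| = |5² − 2²|·E_1 = 21·2.050×10^-14 J = 4.31×10^-13 J.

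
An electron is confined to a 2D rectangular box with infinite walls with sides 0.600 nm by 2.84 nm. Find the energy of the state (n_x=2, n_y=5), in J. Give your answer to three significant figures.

For a 2D rectangular well E = (h²/8m_e)·Σ n_i²/L_i² = (6.626×10^-34)²/(8·9.109×10^-31) · [2²/(0.600 nm)² + 5²/(2.84 nm)²].
Evaluating gives E = 8.56×10^-19 J.

E = 8.56×10^-19 J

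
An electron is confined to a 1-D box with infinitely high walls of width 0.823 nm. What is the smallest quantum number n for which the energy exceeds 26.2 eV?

E_1 = h²/(8m_eL²) = 8.895×10^-20 J = 0.5552 eV.
Need n² > 26.2/0.5552 = 47.19, i.e. n > 6.869.
The smallest integer satisfying this is n = 7.

n = 7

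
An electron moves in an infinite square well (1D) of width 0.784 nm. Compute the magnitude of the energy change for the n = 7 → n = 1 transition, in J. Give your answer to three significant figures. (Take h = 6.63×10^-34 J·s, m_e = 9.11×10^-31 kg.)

E_1 = h²/(8m_eL²) = 9.813×10^-20 J.
|ΔE| = |7² − 1²|·E_1 = 48·9.813×10^-20 J = 4.71×10^-18 J.

|ΔE| = 4.71×10^-18 J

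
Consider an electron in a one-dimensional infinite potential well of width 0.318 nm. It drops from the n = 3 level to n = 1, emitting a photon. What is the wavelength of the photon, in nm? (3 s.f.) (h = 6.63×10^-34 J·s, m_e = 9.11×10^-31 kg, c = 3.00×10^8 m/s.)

E_1 = h²/(8m_eL²) = 5.964×10^-19 J, so ΔE = (3² − 1²)E_1 = 4.771×10^-18 J.
λ = hc/ΔE = (6.63×10^-34·3.00×10^8)/4.771×10^-18 = 4.17×10^-8 m = 41.7 nm.

λ = 41.7 nm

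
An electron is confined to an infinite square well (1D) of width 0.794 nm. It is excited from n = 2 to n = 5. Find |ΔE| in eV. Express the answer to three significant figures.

|ΔE| = 12.5 eV

E_1 = h²/(8m_eL²) = 9.557×10^-20 J.
|ΔE| = |2² − 5²|·E_1 = 21·9.557×10^-20 J = 2.007×10^-18 J = 12.5 eV.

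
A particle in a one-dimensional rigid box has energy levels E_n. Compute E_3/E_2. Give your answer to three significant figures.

E_n ∝ n², so E_3/E_2 = 3²/2² = 9/4 = 2.25.

2.25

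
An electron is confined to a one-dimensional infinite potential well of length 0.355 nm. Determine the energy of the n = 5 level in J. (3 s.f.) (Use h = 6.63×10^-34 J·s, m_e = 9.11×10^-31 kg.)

For an infinite well E_n = n²h²/(8m_eL²), so E_1 = h²/(8m_eL²) = (6.63×10^-34)²/(8·9.11×10^-31·(3.55×10^-10 m)²) = 4.786×10^-19 J.
Then E_5 = 5²·E_1 = 25·4.786×10^-19 J = 1.20×10^-17 J.

E_5 = 1.20×10^-17 J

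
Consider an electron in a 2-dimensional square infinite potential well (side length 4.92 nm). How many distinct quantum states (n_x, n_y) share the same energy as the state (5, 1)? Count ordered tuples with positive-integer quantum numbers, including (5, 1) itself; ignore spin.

degeneracy = 2

The level has n_x² + n_y² = 26. The ordered positive-integer solutions are (1, 5), (5, 1).
That gives 2 states.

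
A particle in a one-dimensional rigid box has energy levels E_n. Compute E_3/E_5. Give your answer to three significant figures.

0.360

E_n ∝ n², so E_3/E_5 = 3²/5² = 9/25 = 0.360.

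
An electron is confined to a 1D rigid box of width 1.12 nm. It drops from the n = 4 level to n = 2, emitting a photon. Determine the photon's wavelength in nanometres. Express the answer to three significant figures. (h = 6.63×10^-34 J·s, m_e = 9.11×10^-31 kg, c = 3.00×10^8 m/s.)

E_1 = h²/(8m_eL²) = 4.808×10^-20 J, so ΔE = (4² − 2²)E_1 = 5.770×10^-19 J.
λ = hc/ΔE = (6.63×10^-34·3.00×10^8)/5.770×10^-19 = 3.45×10^-7 m = 345 nm.

λ = 345 nm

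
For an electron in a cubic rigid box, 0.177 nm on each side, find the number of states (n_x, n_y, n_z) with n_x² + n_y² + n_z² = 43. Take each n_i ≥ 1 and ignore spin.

The level has n_x² + n_y² + n_z² = 43. The ordered positive-integer solutions are (3, 3, 5), (3, 5, 3), (5, 3, 3).
That gives 3 states.

degeneracy = 3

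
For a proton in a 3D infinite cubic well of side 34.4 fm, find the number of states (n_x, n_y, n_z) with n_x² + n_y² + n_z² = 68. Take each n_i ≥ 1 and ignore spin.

The level has n_x² + n_y² + n_z² = 68. The ordered positive-integer solutions are (4, 4, 6), (4, 6, 4), (6, 4, 4).
That gives 3 states.

degeneracy = 3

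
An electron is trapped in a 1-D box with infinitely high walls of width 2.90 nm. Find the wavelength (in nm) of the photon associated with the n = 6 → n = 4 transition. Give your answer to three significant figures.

λ = 1.39×10^3 nm

E_1 = h²/(8m_eL²) = 7.164×10^-21 J, so ΔE = (6² − 4²)E_1 = 1.433×10^-19 J.
λ = hc/ΔE = (6.626×10^-34·2.998×10^8)/1.433×10^-19 = 1.39×10^-6 m = 1.39×10^3 nm.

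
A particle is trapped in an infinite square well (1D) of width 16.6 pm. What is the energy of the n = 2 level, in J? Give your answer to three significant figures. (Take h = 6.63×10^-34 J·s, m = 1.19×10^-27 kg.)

For an infinite well E_n = n²h²/(8mL²), so E_1 = h²/(8mL²) = (6.63×10^-34)²/(8·1.19×10^-27·(1.66×10^-11 m)²) = 1.676×10^-19 J.
Then E_2 = 2²·E_1 = 4·1.676×10^-19 J = 6.70×10^-19 J.

E_2 = 6.70×10^-19 J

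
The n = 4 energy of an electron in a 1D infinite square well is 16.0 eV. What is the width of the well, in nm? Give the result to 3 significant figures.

From E_n = n²h²/(8m_eL²), L = n·h/√(8m_eE_n).
E_4 = 16.0 eV = 2.563×10^-18 J, so L = 4·6.626×10^-34/√(8·9.109×10^-31·2.563×10^-18) = 6.13×10^-10 m = 0.613 nm.

L = 0.613 nm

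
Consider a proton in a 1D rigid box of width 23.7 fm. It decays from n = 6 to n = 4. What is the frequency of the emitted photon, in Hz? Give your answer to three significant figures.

E_1 = h²/(8m_pL²) = 5.840×10^-14 J and ΔE = (6² − 4²)E_1 = 1.168×10^-12 J.
f = ΔE/h = 1.168×10^-12/6.626×10^-34 = 1.76×10^21 Hz.

f = 1.76×10^21 Hz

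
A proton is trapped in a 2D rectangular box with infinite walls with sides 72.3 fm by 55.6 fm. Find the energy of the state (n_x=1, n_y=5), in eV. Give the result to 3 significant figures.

E = 1.70×10^6 eV

For a 2D rectangular well E = (h²/8m_p)·Σ n_i²/L_i² = (6.626×10^-34)²/(8·1.673×10^-27) · [1²/(72.3 fm)² + 5²/(55.6 fm)²].
Evaluating gives E = 2.716×10^-13 J = 1.70×10^6 eV.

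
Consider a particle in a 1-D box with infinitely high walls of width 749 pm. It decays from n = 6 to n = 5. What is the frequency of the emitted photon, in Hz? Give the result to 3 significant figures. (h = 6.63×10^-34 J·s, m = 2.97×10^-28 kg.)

f = 5.47×10^12 Hz

E_1 = h²/(8mL²) = 3.298×10^-22 J and ΔE = (6² − 5²)E_1 = 3.628×10^-21 J.
f = ΔE/h = 3.628×10^-21/6.63×10^-34 = 5.47×10^12 Hz.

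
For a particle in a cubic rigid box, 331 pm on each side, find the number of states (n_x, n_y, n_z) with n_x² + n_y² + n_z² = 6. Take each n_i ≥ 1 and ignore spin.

degeneracy = 3

The level has n_x² + n_y² + n_z² = 6. The ordered positive-integer solutions are (1, 1, 2), (1, 2, 1), (2, 1, 1).
That gives 3 states.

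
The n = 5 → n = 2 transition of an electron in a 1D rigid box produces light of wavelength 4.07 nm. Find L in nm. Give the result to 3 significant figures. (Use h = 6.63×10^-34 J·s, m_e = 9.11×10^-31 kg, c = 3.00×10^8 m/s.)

The photon carries ΔE = hc/λ = 6.63×10^-34·3.00×10^8/4.07×10^-9 m = 4.887×10^-17 J.
Since ΔE = (5² − 2²)E_1, E_1 = 2.327×10^-18 J, and L = h/√(8m_eE_1) = 1.61×10^-10 m = 0.161 nm.

L = 0.161 nm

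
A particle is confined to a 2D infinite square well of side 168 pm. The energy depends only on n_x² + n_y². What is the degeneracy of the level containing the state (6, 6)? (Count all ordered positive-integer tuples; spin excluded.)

degeneracy = 1

The level has n_x² + n_y² = 72. The ordered positive-integer solutions are (6, 6).
That gives 1 state.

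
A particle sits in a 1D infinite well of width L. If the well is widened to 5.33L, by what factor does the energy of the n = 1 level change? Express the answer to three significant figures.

0.0352

E_n ∝ 1/L², so the energy scales by 1/5.33² = 0.0352.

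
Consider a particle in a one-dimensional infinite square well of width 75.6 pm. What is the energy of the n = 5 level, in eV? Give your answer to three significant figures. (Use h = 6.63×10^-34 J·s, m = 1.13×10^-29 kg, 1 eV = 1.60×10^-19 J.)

For an infinite well E_n = n²h²/(8mL²), so E_1 = h²/(8mL²) = (6.63×10^-34)²/(8·1.13×10^-29·(7.56×10^-11 m)²) = 8.508×10^-19 J.
Then E_5 = 5²·E_1 = 25·8.508×10^-19 J = 2.127×10^-17 J.
Converting, E_5 = 2.127×10^-17 J / (1.60×10^-19 J/eV) = 133 eV.

E_5 = 133 eV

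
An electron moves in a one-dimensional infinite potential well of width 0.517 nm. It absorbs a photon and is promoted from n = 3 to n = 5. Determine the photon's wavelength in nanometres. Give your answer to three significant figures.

λ = 55.1 nm

E_1 = h²/(8m_eL²) = 2.254×10^-19 J, so ΔE = (5² − 3²)E_1 = 3.606×10^-18 J.
λ = hc/ΔE = (6.626×10^-34·2.998×10^8)/3.606×10^-18 = 5.51×10^-8 m = 55.1 nm.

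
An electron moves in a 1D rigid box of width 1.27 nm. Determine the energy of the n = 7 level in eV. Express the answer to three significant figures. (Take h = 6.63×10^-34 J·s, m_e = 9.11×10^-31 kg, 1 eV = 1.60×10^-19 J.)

E_7 = 11.5 eV

For an infinite well E_n = n²h²/(8m_eL²), so E_1 = h²/(8m_eL²) = (6.63×10^-34)²/(8·9.11×10^-31·(1.27×10^-9 m)²) = 3.739×10^-20 J.
Then E_7 = 7²·E_1 = 49·3.739×10^-20 J = 1.832×10^-18 J.
Converting, E_7 = 1.832×10^-18 J / (1.60×10^-19 J/eV) = 11.5 eV.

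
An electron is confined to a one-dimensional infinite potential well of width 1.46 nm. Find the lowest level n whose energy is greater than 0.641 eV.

E_1 = h²/(8m_eL²) = 2.826×10^-20 J = 0.1764 eV.
Need n² > 0.641/0.1764 = 3.634, i.e. n > 1.906.
The smallest integer satisfying this is n = 2.

n = 2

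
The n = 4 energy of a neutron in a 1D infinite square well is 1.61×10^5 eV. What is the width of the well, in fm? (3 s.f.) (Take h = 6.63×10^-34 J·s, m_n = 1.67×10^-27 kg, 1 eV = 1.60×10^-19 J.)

From E_n = n²h²/(8m_nL²), L = n·h/√(8m_nE_n).
E_4 = 1.61×10^5 eV = 2.576×10^-14 J, so L = 4·6.63×10^-34/√(8·1.67×10^-27·2.576×10^-14) = 1.43×10^-13 m = 143 fm.

L = 143 fm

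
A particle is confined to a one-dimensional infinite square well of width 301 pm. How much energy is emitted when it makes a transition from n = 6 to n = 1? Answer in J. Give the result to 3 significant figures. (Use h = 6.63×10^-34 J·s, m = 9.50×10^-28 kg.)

E_1 = h²/(8mL²) = 6.384×10^-22 J.
|ΔE| = |6² − 1²|·E_1 = 35·6.384×10^-22 J = 2.23×10^-20 J.

|ΔE| = 2.23×10^-20 J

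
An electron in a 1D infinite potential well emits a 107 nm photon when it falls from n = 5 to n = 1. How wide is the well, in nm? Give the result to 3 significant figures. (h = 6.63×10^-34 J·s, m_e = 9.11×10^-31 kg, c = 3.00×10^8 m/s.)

The photon carries ΔE = hc/λ = 6.63×10^-34·3.00×10^8/1.07×10^-7 m = 1.859×10^-18 J.
Since ΔE = (5² − 1²)E_1, E_1 = 7.746×10^-20 J, and L = h/√(8m_eE_1) = 8.82×10^-10 m = 0.882 nm.

L = 0.882 nm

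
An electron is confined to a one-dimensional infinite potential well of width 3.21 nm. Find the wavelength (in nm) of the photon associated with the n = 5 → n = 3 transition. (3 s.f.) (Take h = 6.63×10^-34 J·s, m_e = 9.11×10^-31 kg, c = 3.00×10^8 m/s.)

E_1 = h²/(8m_eL²) = 5.853×10^-21 J, so ΔE = (5² − 3²)E_1 = 9.365×10^-20 J.
λ = hc/ΔE = (6.63×10^-34·3.00×10^8)/9.365×10^-20 = 2.12×10^-6 m = 2.12×10^3 nm.

λ = 2.12×10^3 nm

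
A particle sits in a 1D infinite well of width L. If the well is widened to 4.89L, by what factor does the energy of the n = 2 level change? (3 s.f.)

0.0418

E_n ∝ 1/L², so the energy scales by 1/4.89² = 0.0418.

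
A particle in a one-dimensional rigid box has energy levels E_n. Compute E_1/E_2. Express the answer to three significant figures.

0.250

E_n ∝ n², so E_1/E_2 = 1²/2² = 1/4 = 0.250.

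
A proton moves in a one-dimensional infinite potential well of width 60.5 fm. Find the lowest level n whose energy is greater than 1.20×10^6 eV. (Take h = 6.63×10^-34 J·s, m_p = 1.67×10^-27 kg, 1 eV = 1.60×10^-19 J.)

n = 5

E_1 = h²/(8m_pL²) = 8.989×10^-15 J = 5.618×10^4 eV.
Need n² > 1.20×10^6/5.618×10^4 = 21.36, i.e. n > 4.622.
The smallest integer satisfying this is n = 5.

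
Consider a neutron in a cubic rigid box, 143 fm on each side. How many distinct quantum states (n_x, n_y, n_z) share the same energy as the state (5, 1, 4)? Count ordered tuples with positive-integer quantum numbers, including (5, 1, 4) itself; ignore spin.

degeneracy = 6

The level has n_x² + n_y² + n_z² = 42. The ordered positive-integer solutions are (1, 4, 5), (1, 5, 4), (4, 1, 5), (4, 5, 1), (5, 1, 4), (5, 4, 1).
That gives 6 states.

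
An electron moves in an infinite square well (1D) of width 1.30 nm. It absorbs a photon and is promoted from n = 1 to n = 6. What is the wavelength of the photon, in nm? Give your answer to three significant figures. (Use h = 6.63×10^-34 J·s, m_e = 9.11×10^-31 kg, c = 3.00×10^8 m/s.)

λ = 159 nm

E_1 = h²/(8m_eL²) = 3.569×10^-20 J, so ΔE = (6² − 1²)E_1 = 1.249×10^-18 J.
λ = hc/ΔE = (6.63×10^-34·3.00×10^8)/1.249×10^-18 = 1.59×10^-7 m = 159 nm.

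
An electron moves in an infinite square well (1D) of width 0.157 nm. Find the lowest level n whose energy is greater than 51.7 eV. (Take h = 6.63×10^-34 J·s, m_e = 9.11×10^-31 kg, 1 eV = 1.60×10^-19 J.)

E_1 = h²/(8m_eL²) = 2.447×10^-18 J = 15.29 eV.
Need n² > 51.7/15.29 = 3.381, i.e. n > 1.839.
The smallest integer satisfying this is n = 2.

n = 2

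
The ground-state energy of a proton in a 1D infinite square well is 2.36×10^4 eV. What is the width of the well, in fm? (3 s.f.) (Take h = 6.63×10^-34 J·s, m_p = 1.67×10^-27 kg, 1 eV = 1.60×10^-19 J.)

From E_n = n²h²/(8m_pL²), L = n·h/√(8m_pE_n).
E_1 = 2.36×10^4 eV = 3.776×10^-15 J, so L = 1·6.63×10^-34/√(8·1.67×10^-27·3.776×10^-15) = 9.33×10^-14 m = 93.3 fm.

L = 93.3 fm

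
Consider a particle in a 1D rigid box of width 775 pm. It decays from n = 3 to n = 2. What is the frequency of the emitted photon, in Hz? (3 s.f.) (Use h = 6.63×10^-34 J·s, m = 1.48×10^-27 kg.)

f = 4.66×10^11 Hz

E_1 = h²/(8mL²) = 6.181×10^-23 J and ΔE = (3² − 2²)E_1 = 3.090×10^-22 J.
f = ΔE/h = 3.090×10^-22/6.63×10^-34 = 4.66×10^11 Hz.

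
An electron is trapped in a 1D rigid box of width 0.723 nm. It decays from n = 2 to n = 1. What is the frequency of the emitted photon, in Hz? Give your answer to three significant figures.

f = 5.22×10^14 Hz

E_1 = h²/(8m_eL²) = 1.153×10^-19 J and ΔE = (2² − 1²)E_1 = 3.459×10^-19 J.
f = ΔE/h = 3.459×10^-19/6.626×10^-34 = 5.22×10^14 Hz.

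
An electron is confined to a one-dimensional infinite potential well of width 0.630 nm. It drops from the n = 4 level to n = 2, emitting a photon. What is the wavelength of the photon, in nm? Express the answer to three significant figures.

E_1 = h²/(8m_eL²) = 1.518×10^-19 J, so ΔE = (4² − 2²)E_1 = 1.822×10^-18 J.
λ = hc/ΔE = (6.626×10^-34·2.998×10^8)/1.822×10^-18 = 1.09×10^-7 m = 109 nm.

λ = 109 nm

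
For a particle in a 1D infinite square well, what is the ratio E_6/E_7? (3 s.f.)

0.735

E_n ∝ n², so E_6/E_7 = 6²/7² = 36/49 = 0.735.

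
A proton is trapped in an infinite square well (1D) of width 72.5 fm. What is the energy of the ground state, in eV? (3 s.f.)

E_1 = 3.90×10^4 eV

For an infinite well E_n = n²h²/(8m_pL²), so E_1 = h²/(8m_pL²) = (6.626×10^-34)²/(8·1.673×10^-27·(7.25×10^-14 m)²) = 6.241×10^-15 J.
Converting, E_1 = 6.241×10^-15 J / (1.602×10^-19 J/eV) = 3.90×10^4 eV.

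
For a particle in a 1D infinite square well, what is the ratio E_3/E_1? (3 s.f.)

9.00

E_n ∝ n², so E_3/E_1 = 3²/1² = 9/1 = 9.00.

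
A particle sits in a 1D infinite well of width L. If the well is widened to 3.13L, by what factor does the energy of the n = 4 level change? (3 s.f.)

0.102

E_n ∝ 1/L², so the energy scales by 1/3.13² = 0.102.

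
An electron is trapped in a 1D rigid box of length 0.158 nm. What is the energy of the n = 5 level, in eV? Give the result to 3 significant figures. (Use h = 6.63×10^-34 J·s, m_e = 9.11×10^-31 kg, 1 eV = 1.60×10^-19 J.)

E_5 = 378 eV

For an infinite well E_n = n²h²/(8m_eL²), so E_1 = h²/(8m_eL²) = (6.63×10^-34)²/(8·9.11×10^-31·(1.58×10^-10 m)²) = 2.416×10^-18 J.
Then E_5 = 5²·E_1 = 25·2.416×10^-18 J = 6.040×10^-17 J.
Converting, E_5 = 6.040×10^-17 J / (1.60×10^-19 J/eV) = 378 eV.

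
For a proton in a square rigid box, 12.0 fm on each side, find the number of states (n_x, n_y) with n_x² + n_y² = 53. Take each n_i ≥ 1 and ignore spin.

The level has n_x² + n_y² = 53. The ordered positive-integer solutions are (2, 7), (7, 2).
That gives 2 states.

degeneracy = 2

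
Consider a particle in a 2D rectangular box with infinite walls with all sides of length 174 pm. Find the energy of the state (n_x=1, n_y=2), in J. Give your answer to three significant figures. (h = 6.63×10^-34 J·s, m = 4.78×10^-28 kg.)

For a 2D rectangular well E = (h²/8m)·Σ n_i²/L_i² = (6.63×10^-34)²/(8·4.78×10^-28) · [1²/(174 pm)² + 2²/(174 pm)²].
Evaluating gives E = 1.90×10^-20 J.

E = 1.90×10^-20 J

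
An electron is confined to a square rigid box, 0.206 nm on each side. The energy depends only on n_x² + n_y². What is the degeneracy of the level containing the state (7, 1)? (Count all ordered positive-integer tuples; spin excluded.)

The level has n_x² + n_y² = 50. The ordered positive-integer solutions are (1, 7), (5, 5), (7, 1).
That gives 3 states.

degeneracy = 3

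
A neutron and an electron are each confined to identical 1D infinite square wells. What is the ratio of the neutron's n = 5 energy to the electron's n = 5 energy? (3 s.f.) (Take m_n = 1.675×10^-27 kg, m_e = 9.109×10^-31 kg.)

E_n ∝ 1/m at fixed n and L, so the ratio is m_e/m_n = 9.109×10^-31/1.675×10^-27 = 5.44×10^-4.

5.44×10^-4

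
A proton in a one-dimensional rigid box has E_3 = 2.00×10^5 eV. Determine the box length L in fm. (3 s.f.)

L = 96.0 fm

From E_n = n²h²/(8m_pL²), L = n·h/√(8m_pE_n).
E_3 = 2.00×10^5 eV = 3.204×10^-14 J, so L = 3·6.626×10^-34/√(8·1.673×10^-27·3.204×10^-14) = 9.60×10^-14 m = 96.0 fm.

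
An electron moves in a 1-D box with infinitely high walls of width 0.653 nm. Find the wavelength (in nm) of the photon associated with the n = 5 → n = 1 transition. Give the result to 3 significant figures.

E_1 = h²/(8m_eL²) = 1.413×10^-19 J, so ΔE = (5² − 1²)E_1 = 3.391×10^-18 J.
λ = hc/ΔE = (6.626×10^-34·2.998×10^8)/3.391×10^-18 = 5.86×10^-8 m = 58.6 nm.

λ = 58.6 nm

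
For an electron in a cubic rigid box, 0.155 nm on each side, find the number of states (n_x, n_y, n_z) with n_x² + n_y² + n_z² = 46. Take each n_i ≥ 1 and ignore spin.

The level has n_x² + n_y² + n_z² = 46. The ordered positive-integer solutions are (1, 3, 6), (1, 6, 3), (3, 1, 6), (3, 6, 1), (6, 1, 3), (6, 3, 1).
That gives 6 states.

degeneracy = 6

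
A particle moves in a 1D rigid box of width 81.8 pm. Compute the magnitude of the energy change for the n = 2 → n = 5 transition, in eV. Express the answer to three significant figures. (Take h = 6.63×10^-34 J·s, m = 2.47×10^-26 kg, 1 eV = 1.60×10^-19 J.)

E_1 = h²/(8mL²) = 3.325×10^-22 J.
|ΔE| = |2² − 5²|·E_1 = 21·3.325×10^-22 J = 6.982×10^-21 J = 0.0436 eV.

|ΔE| = 0.0436 eV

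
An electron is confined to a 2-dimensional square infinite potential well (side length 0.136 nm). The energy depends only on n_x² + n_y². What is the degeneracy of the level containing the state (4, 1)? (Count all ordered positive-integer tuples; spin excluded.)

degeneracy = 2

The level has n_x² + n_y² = 17. The ordered positive-integer solutions are (1, 4), (4, 1).
That gives 2 states.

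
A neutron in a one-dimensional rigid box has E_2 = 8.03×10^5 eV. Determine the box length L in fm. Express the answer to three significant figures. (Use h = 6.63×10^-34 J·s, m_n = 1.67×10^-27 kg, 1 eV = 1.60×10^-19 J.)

From E_n = n²h²/(8m_nL²), L = n·h/√(8m_nE_n).
E_2 = 8.03×10^5 eV = 1.285×10^-13 J, so L = 2·6.63×10^-34/√(8·1.67×10^-27·1.285×10^-13) = 3.20×10^-14 m = 32.0 fm.

L = 32.0 fm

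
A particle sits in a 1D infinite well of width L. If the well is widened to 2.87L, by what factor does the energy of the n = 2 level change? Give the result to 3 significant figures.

0.121

E_n ∝ 1/L², so the energy scales by 1/2.87² = 0.121.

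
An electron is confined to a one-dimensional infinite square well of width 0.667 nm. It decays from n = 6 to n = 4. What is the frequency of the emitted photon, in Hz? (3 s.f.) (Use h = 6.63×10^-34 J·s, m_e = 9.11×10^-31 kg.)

f = 4.09×10^15 Hz

E_1 = h²/(8m_eL²) = 1.356×10^-19 J and ΔE = (6² − 4²)E_1 = 2.712×10^-18 J.
f = ΔE/h = 2.712×10^-18/6.63×10^-34 = 4.09×10^15 Hz.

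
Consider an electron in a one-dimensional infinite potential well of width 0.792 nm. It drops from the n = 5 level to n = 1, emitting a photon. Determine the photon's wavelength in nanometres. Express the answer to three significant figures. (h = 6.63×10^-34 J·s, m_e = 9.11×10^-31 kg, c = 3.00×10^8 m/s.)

λ = 86.2 nm

E_1 = h²/(8m_eL²) = 9.615×10^-20 J, so ΔE = (5² − 1²)E_1 = 2.308×10^-18 J.
λ = hc/ΔE = (6.63×10^-34·3.00×10^8)/2.308×10^-18 = 8.62×10^-8 m = 86.2 nm.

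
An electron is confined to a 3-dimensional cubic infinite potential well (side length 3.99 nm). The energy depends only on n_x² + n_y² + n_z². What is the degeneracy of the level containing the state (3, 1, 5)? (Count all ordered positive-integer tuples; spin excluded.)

degeneracy = 6

The level has n_x² + n_y² + n_z² = 35. The ordered positive-integer solutions are (1, 3, 5), (1, 5, 3), (3, 1, 5), (3, 5, 1), (5, 1, 3), (5, 3, 1).
That gives 6 states.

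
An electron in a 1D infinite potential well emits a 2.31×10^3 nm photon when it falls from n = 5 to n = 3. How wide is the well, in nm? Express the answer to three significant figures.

L = 3.35 nm

The photon carries ΔE = hc/λ = 6.626×10^-34·2.998×10^8/2.31×10^-6 m = 8.599×10^-20 J.
Since ΔE = (5² − 3²)E_1, E_1 = 5.374×10^-21 J, and L = h/√(8m_eE_1) = 3.35×10^-9 m = 3.35 nm.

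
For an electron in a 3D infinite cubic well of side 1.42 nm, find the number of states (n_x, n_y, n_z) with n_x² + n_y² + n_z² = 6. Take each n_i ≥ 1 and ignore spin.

The level has n_x² + n_y² + n_z² = 6. The ordered positive-integer solutions are (1, 1, 2), (1, 2, 1), (2, 1, 1).
That gives 3 states.

degeneracy = 3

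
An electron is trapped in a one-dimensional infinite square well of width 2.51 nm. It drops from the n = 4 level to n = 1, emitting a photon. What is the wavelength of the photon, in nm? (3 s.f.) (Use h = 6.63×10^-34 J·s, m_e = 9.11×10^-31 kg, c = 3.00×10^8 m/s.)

E_1 = h²/(8m_eL²) = 9.574×10^-21 J, so ΔE = (4² − 1²)E_1 = 1.436×10^-19 J.
λ = hc/ΔE = (6.63×10^-34·3.00×10^8)/1.436×10^-19 = 1.39×10^-6 m = 1.39×10^3 nm.

λ = 1.39×10^3 nm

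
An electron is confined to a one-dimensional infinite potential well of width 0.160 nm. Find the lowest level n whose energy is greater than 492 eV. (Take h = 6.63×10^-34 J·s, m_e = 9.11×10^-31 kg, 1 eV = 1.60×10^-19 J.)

n = 6

E_1 = h²/(8m_eL²) = 2.356×10^-18 J = 14.73 eV.
Need n² > 492/14.73 = 33.40, i.e. n > 5.779.
The smallest integer satisfying this is n = 6.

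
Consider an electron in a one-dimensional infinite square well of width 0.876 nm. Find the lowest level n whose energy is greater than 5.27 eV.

E_1 = h²/(8m_eL²) = 7.851×10^-20 J = 0.4901 eV.
Need n² > 5.27/0.4901 = 10.75, i.e. n > 3.279.
The smallest integer satisfying this is n = 4.

n = 4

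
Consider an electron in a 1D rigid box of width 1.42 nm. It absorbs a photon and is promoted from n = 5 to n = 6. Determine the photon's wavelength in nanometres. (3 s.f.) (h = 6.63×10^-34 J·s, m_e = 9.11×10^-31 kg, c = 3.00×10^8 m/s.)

λ = 605 nm

E_1 = h²/(8m_eL²) = 2.991×10^-20 J, so ΔE = (6² − 5²)E_1 = 3.290×10^-19 J.
λ = hc/ΔE = (6.63×10^-34·3.00×10^8)/3.290×10^-19 = 6.05×10^-7 m = 605 nm.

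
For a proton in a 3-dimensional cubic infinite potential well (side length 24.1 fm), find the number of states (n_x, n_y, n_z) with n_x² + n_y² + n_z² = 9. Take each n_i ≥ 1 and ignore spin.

The level has n_x² + n_y² + n_z² = 9. The ordered positive-integer solutions are (1, 2, 2), (2, 1, 2), (2, 2, 1).
That gives 3 states.

degeneracy = 3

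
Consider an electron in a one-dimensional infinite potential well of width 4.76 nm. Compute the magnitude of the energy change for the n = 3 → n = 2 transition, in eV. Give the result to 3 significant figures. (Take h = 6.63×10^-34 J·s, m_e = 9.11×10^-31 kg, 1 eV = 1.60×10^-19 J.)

E_1 = h²/(8m_eL²) = 2.662×10^-21 J.
|ΔE| = |3² − 2²|·E_1 = 5·2.662×10^-21 J = 1.331×10^-20 J = 0.0832 eV.

|ΔE| = 0.0832 eV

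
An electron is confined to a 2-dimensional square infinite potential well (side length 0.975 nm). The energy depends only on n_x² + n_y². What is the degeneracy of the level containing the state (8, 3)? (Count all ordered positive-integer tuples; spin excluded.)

The level has n_x² + n_y² = 73. The ordered positive-integer solutions are (3, 8), (8, 3).
That gives 2 states.

degeneracy = 2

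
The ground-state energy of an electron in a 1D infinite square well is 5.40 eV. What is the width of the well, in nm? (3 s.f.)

L = 0.264 nm

From E_n = n²h²/(8m_eL²), L = n·h/√(8m_eE_n).
E_1 = 5.40 eV = 8.651×10^-19 J, so L = 1·6.626×10^-34/√(8·9.109×10^-31·8.651×10^-19) = 2.64×10^-10 m = 0.264 nm.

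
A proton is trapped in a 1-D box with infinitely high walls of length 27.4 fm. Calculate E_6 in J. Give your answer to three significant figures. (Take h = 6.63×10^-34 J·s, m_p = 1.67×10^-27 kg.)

E_6 = 1.58×10^-12 J

For an infinite well E_n = n²h²/(8m_pL²), so E_1 = h²/(8m_pL²) = (6.63×10^-34)²/(8·1.67×10^-27·(2.74×10^-14 m)²) = 4.382×10^-14 J.
Then E_6 = 6²·E_1 = 36·4.382×10^-14 J = 1.58×10^-12 J.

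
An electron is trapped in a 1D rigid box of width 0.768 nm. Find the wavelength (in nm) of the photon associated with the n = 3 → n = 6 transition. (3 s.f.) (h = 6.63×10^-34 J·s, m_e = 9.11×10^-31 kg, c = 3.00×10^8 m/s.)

λ = 72.0 nm

E_1 = h²/(8m_eL²) = 1.023×10^-19 J, so ΔE = (6² − 3²)E_1 = 2.762×10^-18 J.
λ = hc/ΔE = (6.63×10^-34·3.00×10^8)/2.762×10^-18 = 7.20×10^-8 m = 72.0 nm.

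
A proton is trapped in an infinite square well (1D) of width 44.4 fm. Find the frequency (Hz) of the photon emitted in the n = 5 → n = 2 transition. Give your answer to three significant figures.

f = 5.27×10^20 Hz

E_1 = h²/(8m_pL²) = 1.664×10^-14 J and ΔE = (5² − 2²)E_1 = 3.494×10^-13 J.
f = ΔE/h = 3.494×10^-13/6.626×10^-34 = 5.27×10^20 Hz.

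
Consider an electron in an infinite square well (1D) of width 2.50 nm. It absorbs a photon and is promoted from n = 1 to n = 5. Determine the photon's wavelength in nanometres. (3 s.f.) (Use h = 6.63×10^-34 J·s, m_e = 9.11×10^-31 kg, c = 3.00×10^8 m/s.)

E_1 = h²/(8m_eL²) = 9.650×10^-21 J, so ΔE = (5² − 1²)E_1 = 2.316×10^-19 J.
λ = hc/ΔE = (6.63×10^-34·3.00×10^8)/2.316×10^-19 = 8.59×10^-7 m = 859 nm.

λ = 859 nm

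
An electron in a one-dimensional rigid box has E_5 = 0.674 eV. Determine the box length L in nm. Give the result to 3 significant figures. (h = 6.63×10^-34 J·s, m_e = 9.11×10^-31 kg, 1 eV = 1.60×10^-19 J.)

From E_n = n²h²/(8m_eL²), L = n·h/√(8m_eE_n).
E_5 = 0.674 eV = 1.078×10^-19 J, so L = 5·6.63×10^-34/√(8·9.11×10^-31·1.078×10^-19) = 3.74×10^-9 m = 3.74 nm.

L = 3.74 nm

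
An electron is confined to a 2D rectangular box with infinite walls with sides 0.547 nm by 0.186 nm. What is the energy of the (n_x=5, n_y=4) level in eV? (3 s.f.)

E = 205 eV

For a 2D rectangular well E = (h²/8m_e)·Σ n_i²/L_i² = (6.626×10^-34)²/(8·9.109×10^-31) · [5²/(0.547 nm)² + 4²/(0.186 nm)²].
Evaluating gives E = 3.290×10^-17 J = 205 eV.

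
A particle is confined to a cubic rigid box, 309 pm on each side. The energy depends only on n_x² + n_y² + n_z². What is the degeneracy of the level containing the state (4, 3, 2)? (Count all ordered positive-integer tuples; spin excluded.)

The level has n_x² + n_y² + n_z² = 29. The ordered positive-integer solutions are (2, 3, 4), (2, 4, 3), (3, 2, 4), (3, 4, 2), (4, 2, 3), (4, 3, 2).
That gives 6 states.

degeneracy = 6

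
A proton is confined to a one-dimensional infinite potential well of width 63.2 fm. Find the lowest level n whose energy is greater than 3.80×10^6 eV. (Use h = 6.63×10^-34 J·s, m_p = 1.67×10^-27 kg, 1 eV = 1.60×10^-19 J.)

E_1 = h²/(8m_pL²) = 8.237×10^-15 J = 5.148×10^4 eV.
Need n² > 3.80×10^6/5.148×10^4 = 73.82, i.e. n > 8.592.
The smallest integer satisfying this is n = 9.

n = 9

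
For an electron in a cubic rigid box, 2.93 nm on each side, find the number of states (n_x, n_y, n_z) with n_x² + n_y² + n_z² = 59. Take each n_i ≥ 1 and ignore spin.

The level has n_x² + n_y² + n_z² = 59. The ordered positive-integer solutions are (1, 3, 7), (1, 7, 3), (3, 1, 7), (3, 5, 5), (3, 7, 1), (5, 3, 5), (5, 5, 3), (7, 1, 3), (7, 3, 1).
That gives 9 states.

degeneracy = 9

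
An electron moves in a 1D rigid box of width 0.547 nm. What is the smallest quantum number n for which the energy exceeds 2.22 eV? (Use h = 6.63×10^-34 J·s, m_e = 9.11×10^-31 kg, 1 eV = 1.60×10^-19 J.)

E_1 = h²/(8m_eL²) = 2.016×10^-19 J = 1.260 eV.
Need n² > 2.22/1.260 = 1.762, i.e. n > 1.327.
The smallest integer satisfying this is n = 2.

n = 2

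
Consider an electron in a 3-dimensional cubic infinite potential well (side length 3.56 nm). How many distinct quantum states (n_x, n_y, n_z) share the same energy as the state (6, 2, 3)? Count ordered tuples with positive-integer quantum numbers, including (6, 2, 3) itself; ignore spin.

degeneracy = 6

The level has n_x² + n_y² + n_z² = 49. The ordered positive-integer solutions are (2, 3, 6), (2, 6, 3), (3, 2, 6), (3, 6, 2), (6, 2, 3), (6, 3, 2).
That gives 6 states.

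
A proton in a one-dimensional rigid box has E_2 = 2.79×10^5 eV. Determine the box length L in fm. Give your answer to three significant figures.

From E_n = n²h²/(8m_pL²), L = n·h/√(8m_pE_n).
E_2 = 2.79×10^5 eV = 4.470×10^-14 J, so L = 2·6.626×10^-34/√(8·1.673×10^-27·4.470×10^-14) = 5.42×10^-14 m = 54.2 fm.

L = 54.2 fm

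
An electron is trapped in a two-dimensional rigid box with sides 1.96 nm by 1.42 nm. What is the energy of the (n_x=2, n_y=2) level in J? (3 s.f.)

E = 1.82×10^-19 J

For a 2D rectangular well E = (h²/8m_e)·Σ n_i²/L_i² = (6.626×10^-34)²/(8·9.109×10^-31) · [2²/(1.96 nm)² + 2²/(1.42 nm)²].
Evaluating gives E = 1.82×10^-19 J.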